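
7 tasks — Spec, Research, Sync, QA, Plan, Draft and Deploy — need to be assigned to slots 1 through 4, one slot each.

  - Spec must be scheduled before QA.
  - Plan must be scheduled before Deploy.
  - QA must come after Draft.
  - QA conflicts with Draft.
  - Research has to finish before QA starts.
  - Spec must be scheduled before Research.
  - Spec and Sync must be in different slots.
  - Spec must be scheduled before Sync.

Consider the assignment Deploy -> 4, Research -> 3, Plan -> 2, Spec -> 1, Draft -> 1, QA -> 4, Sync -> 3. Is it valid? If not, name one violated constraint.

QA conflicts with Draft — holds.
Spec and Sync must be in different slots — holds.
Spec must be scheduled before Research — holds.
Spec must be scheduled before Sync — holds.
Plan must be scheduled before Deploy — holds.
Research has to finish before QA starts — holds.
QA must come after Draft — holds.
Spec must be scheduled before QA — holds.

Yes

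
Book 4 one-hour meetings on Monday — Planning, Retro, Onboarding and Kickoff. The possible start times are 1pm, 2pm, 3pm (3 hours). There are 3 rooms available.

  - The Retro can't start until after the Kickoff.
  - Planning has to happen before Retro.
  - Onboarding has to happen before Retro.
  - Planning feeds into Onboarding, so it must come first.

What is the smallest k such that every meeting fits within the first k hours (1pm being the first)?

The precedence chain requires at least 3 distinct hours.
With at most 3 per hour and 4 meetings, at least 2 hours are needed.
3 works (last occupied hour: 3pm): for example Kickoff -> 1pm, Planning -> 1pm, Onboarding -> 2pm, Retro -> 3pm.

3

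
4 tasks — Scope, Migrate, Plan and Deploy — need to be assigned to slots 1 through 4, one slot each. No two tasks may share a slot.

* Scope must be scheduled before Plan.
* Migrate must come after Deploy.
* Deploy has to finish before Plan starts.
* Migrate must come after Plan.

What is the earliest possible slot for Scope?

Downstream work caps Scope at 2.
Scope at 1 is achievable: Deploy=2, Migrate=4, Scope=1, Plan=3.

1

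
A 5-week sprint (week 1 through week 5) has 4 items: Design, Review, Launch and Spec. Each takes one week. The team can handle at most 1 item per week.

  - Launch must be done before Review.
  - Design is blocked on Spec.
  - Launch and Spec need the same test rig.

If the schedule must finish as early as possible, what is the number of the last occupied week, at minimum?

4

The precedence chain requires at least 2 distinct weeks.
With at most 1 per week and 4 tasks, at least 4 weeks are needed.
4 works (last occupied week: week 4): for example Design=week 2; Spec=week 1; Launch=week 3; Review=week 4.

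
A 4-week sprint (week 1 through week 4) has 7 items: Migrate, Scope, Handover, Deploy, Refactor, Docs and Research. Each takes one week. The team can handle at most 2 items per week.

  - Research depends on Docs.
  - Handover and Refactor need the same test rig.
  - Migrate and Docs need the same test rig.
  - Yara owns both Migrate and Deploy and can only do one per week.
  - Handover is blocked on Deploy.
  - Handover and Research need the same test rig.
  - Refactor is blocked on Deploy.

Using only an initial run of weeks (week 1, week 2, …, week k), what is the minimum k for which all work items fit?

4 weeks

The precedence chain requires at least 2 distinct weeks.
With at most 2 per week and 7 work items, at least 4 weeks are needed.
4 works (last occupied week: week 4): for example Docs in week 1; Handover in week 2; Scope in week 4; Migrate in week 2; Deploy in week 1; Refactor in week 3; Research in week 3.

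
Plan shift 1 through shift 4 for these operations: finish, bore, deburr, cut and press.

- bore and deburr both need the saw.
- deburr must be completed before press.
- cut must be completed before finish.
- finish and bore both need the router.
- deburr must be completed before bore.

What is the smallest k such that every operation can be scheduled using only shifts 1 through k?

The precedence chain requires at least 2 distinct shifts.
Could 2 shifts be enough, i.e. nothing placed later than shift 2? No: finish must come after cut (at shift 1 or later) → {shift 2}; bore must come after deburr (at shift 1 or later) → {shift 2}; bore can't share with finish (shift 2) → nothing is left.
So 2 shifts is not enough.
3 works (last occupied shift: shift 3): for example cut in shift 1, finish in shift 2, press in shift 2, deburr in shift 1, bore in shift 3.

3 shifts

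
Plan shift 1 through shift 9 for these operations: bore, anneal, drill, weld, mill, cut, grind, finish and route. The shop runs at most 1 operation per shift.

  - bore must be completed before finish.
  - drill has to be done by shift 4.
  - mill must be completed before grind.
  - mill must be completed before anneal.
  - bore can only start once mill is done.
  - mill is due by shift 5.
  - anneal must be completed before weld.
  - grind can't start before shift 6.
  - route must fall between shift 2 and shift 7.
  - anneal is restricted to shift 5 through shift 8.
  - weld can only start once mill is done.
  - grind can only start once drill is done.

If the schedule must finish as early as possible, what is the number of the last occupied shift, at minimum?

The precedence chain requires at least 3 distinct shifts.
With at most 1 per shift and 9 operations, at least 9 shifts are needed.
grind can't be placed before shift 6, so the schedule must run through at least shift 6.
9 works (last occupied shift: shift 9): for example cut -> shift 9; drill -> shift 1; route -> shift 3; grind -> shift 6; finish -> shift 8; anneal -> shift 5; bore -> shift 4; weld -> shift 7; mill -> shift 2.

9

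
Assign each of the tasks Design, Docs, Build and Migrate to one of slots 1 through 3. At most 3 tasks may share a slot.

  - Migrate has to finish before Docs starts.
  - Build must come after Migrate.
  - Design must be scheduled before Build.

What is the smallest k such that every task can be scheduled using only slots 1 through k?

The precedence chain requires at least 2 distinct slots.
With at most 3 per slot and 4 tasks, at least 2 slots are needed.
2 works (last occupied slot: 2): for example Design=1, Docs=2, Build=2, Migrate=1.

2 slots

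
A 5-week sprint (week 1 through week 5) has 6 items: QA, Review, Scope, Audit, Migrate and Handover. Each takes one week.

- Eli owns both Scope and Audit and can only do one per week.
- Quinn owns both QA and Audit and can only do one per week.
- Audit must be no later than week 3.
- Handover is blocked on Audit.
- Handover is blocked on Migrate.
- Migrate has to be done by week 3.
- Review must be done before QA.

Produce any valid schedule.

Audit -> week 1, Scope -> week 2, QA -> week 2, Handover -> week 2, Review -> week 1, Migrate -> week 1

Checking: Migrate(week 1) before Handover(week 2); Review(week 1) before QA(week 2); Audit(week 1) before Handover(week 2); Scope(week 2) != Audit(week 1); QA(week 2) != Audit(week 1); Migrate=week 1 in [week 1,week 3]; Audit=week 1 in [week 1,week 3].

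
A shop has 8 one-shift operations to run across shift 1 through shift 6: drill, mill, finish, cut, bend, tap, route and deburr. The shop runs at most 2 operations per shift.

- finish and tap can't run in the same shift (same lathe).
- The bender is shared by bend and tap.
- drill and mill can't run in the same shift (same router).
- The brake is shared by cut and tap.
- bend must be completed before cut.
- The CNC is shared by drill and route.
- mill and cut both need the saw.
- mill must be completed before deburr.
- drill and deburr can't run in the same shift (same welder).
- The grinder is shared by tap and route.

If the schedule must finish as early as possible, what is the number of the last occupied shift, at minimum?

The precedence chain requires at least 2 distinct shifts.
With at most 2 per shift and 8 operations, at least 4 shifts are needed.
4 works (last occupied shift: shift 4): for example tap in shift 3, deburr in shift 2, finish in shift 4, bend in shift 1, route in shift 4, cut in shift 2, mill in shift 1, drill in shift 3.

4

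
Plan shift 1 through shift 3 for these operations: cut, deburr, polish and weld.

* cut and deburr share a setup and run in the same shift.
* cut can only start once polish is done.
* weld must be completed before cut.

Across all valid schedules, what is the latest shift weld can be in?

shift 2

Downstream work caps weld at shift 2.
weld at shift 2 is achievable: weld -> shift 2, polish -> shift 1, deburr -> shift 3, cut -> shift 3.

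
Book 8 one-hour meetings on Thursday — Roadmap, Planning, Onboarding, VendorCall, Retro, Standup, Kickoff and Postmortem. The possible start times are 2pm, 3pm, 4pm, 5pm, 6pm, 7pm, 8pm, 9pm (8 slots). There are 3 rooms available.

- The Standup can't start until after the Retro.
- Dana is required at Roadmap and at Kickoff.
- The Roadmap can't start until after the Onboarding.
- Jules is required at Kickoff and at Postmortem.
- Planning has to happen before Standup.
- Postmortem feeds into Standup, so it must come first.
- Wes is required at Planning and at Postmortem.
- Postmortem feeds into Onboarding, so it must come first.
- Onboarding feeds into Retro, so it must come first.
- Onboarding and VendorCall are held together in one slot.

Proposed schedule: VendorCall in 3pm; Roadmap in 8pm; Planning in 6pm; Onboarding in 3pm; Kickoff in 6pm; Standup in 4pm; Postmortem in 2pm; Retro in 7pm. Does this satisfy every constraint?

No — it violates: The Standup can't start until after the Retro

Jules is required at Kickoff and at Postmortem — holds.
Onboarding and VendorCall are held together in one slot — holds.
Wes is required at Planning and at Postmortem — holds.
Dana is required at Roadmap and at Kickoff — holds.
There are 3 rooms available — holds.
The Standup can't start until after the Retro — violated.
Postmortem feeds into Standup, so it must come first — holds.
Planning has to happen before Standup — violated.
Postmortem feeds into Onboarding, so it must come first — holds.
The Roadmap can't start until after the Onboarding — holds.
Onboarding feeds into Retro, so it must come first — holds.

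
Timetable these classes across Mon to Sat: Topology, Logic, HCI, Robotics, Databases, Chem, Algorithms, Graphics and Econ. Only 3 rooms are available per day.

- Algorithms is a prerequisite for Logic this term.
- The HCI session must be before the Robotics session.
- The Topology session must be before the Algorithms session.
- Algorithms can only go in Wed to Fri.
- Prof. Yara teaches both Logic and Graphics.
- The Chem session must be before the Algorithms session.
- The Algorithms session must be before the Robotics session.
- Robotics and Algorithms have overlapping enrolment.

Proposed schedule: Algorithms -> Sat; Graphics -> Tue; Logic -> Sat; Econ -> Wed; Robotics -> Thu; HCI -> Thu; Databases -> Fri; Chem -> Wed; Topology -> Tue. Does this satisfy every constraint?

Invalid. The Algorithms session must be before the Robotics session.

Algorithms is a prerequisite for Logic this term — violated.
The HCI session must be before the Robotics session — violated.
Robotics and Algorithms have overlapping enrolment — holds.
Only 3 rooms are available per day — holds.
The Topology session must be before the Algorithms session — holds.
Prof. Yara teaches both Logic and Graphics — holds.
The Algorithms session must be before the Robotics session — violated.
Algorithms can only go in Wed to Fri — violated.
The Chem session must be before the Algorithms session — holds.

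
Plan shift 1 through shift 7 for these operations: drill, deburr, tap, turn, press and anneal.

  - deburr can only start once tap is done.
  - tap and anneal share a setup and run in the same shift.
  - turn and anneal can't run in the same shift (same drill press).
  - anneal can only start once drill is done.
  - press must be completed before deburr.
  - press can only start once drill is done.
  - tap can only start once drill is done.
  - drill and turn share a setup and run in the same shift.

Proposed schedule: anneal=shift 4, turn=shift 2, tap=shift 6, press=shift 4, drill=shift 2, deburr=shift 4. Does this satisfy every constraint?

press must be completed before deburr — violated.
anneal can only start once drill is done — holds.
deburr can only start once tap is done — violated.
tap and anneal share a setup and run in the same shift — violated.
press can only start once drill is done — holds.
drill and turn share a setup and run in the same shift — holds.
tap can only start once drill is done — holds.
turn and anneal can't run in the same shift (same drill press) — holds.

No. deburr can only start once tap is done is not satisfied.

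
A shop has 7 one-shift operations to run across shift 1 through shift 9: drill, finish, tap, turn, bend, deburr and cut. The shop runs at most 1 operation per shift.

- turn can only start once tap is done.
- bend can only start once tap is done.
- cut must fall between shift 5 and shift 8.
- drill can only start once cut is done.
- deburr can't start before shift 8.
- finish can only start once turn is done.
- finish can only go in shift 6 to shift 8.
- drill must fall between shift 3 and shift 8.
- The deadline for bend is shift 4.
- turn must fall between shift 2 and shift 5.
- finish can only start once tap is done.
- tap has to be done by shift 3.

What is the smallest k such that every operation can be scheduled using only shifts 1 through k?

The precedence chain requires at least 3 distinct shifts.
With at most 1 per shift and 7 operations, at least 7 shifts are needed.
deburr can't be placed before shift 8, so the schedule must run through at least shift 8.
8 works (last occupied shift: shift 8): for example drill in shift 7; deburr in shift 8; tap in shift 1; bend in shift 3; finish in shift 6; turn in shift 2; cut in shift 5.

8 shifts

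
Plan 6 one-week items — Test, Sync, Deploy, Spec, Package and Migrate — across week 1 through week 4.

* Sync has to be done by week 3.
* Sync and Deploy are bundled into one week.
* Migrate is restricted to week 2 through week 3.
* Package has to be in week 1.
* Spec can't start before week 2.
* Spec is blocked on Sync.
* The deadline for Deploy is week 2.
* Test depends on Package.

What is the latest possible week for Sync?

Sync's own window allows nothing later than week 3; Sync must be in the same week as Deploy, which can't be after week 2, so Sync is at most week 2.
Sync at week 2 is achievable: Deploy=week 2, Spec=week 3, Migrate=week 2, Test=week 2, Package=week 1, Sync=week 2.

week 2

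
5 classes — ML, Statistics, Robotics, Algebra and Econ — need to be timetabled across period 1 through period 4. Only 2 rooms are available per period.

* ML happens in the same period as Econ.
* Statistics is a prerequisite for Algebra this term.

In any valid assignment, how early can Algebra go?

period 2

Precedence pushes Algebra to at least period 2.
Algebra at period 2 is achievable: Econ -> period 3; Statistics -> period 1; ML -> period 3; Robotics -> period 1; Algebra -> period 2.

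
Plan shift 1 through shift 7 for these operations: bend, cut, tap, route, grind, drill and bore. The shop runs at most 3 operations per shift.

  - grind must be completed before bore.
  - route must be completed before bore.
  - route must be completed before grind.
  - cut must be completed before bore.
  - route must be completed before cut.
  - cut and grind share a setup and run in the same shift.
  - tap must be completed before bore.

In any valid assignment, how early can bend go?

shift 1

bend at shift 1 is achievable: bend=shift 1, tap=shift 1, grind=shift 2, cut=shift 2, bore=shift 3, route=shift 1, drill=shift 2.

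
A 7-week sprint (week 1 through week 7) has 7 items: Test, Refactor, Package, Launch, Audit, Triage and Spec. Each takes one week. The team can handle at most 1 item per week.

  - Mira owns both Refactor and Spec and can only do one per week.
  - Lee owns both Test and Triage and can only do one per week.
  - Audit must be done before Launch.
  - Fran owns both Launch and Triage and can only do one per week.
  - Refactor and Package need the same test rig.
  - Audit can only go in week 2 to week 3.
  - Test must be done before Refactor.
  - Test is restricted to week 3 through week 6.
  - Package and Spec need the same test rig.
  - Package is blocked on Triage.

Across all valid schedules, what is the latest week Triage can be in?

Downstream work caps Triage at week 6.
Triage at week 6 is achievable: Refactor=week 4; Triage=week 6; Launch=week 5; Package=week 7; Test=week 3; Spec=week 1; Audit=week 2.

week 6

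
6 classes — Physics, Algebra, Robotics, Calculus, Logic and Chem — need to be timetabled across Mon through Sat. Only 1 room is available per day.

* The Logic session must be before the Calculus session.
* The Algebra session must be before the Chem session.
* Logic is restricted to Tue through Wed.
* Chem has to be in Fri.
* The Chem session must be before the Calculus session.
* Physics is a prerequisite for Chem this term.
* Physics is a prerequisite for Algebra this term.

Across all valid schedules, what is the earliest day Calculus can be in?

Precedence pushes Calculus to at least Sat.
Calculus at Sat is achievable: Physics=Mon; Logic=Tue; Robotics=Thu; Calculus=Sat; Algebra=Wed; Chem=Fri.

Sat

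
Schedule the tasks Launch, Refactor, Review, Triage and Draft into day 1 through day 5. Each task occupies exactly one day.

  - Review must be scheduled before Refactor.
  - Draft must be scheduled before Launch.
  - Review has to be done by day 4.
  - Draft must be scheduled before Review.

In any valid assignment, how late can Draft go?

day 3

Downstream work caps Draft at day 3.
Draft at day 3 is achievable: Launch in day 4; Triage in day 1; Refactor in day 5; Draft in day 3; Review in day 4.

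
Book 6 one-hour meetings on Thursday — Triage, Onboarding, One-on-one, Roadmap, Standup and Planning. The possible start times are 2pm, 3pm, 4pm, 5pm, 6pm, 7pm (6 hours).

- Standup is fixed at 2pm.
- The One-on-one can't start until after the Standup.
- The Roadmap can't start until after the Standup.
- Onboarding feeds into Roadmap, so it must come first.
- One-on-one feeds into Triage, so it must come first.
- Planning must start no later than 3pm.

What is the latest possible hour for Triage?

Precedence pushes Triage to at least 4pm.
Triage at 7pm is achievable: Onboarding=2pm; Standup=2pm; Triage=7pm; One-on-one=3pm; Roadmap=3pm; Planning=2pm.

7pm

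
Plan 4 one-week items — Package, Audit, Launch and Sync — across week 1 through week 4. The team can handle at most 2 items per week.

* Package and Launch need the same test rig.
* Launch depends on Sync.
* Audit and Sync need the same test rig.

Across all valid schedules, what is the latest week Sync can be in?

Downstream work caps Sync at week 3.
Sync at week 3 is achievable: Sync -> week 3; Package -> week 1; Launch -> week 4; Audit -> week 1.

week 3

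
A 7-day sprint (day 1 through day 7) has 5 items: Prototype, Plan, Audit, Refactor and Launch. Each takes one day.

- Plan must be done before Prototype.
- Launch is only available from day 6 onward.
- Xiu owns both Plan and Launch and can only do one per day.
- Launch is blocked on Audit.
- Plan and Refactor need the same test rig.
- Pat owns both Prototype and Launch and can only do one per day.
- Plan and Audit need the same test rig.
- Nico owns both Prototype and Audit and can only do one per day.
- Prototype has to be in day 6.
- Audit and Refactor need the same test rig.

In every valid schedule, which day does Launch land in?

day 7

Launch's window is day 6–day 7.
Prototype is fixed at day 6, and Launch can't share a day with Prototype.
So Launch must be day 7.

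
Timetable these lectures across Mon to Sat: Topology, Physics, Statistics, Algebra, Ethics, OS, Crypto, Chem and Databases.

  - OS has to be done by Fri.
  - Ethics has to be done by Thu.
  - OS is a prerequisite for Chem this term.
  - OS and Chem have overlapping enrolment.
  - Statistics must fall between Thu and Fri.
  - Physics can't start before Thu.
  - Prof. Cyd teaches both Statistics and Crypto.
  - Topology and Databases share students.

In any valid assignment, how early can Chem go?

Precedence pushes Chem to at least Tue.
Chem at Tue is achievable: OS -> Mon; Crypto -> Mon; Databases -> Tue; Statistics -> Thu; Topology -> Mon; Physics -> Thu; Chem -> Tue; Ethics -> Mon; Algebra -> Mon.

Tue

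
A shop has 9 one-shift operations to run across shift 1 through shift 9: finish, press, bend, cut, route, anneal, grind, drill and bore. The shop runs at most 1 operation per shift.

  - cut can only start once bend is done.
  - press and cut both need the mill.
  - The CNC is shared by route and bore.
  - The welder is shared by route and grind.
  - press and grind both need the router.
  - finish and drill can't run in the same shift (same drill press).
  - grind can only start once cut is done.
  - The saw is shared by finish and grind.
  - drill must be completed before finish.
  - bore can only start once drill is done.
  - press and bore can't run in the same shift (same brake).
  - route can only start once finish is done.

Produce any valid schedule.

bend -> shift 3, cut -> shift 4, finish -> shift 2, drill -> shift 1, press -> shift 8, anneal -> shift 9, grind -> shift 6, bore -> shift 7, route -> shift 5

Checking: bend(shift 3) before cut(shift 4); cut(shift 4) before grind(shift 6); drill(shift 1) before bore(shift 7); drill(shift 1) before finish(shift 2); finish(shift 2) before route(shift 5); press(shift 8) != cut(shift 4); press(shift 8) != bore(shift 7); press(shift 8) != grind(shift 6); finish(shift 2) != grind(shift 6); finish(shift 2) != drill(shift 1); route(shift 5) != grind(shift 6); route(shift 5) != bore(shift 7); max 1 per shift (cap 1).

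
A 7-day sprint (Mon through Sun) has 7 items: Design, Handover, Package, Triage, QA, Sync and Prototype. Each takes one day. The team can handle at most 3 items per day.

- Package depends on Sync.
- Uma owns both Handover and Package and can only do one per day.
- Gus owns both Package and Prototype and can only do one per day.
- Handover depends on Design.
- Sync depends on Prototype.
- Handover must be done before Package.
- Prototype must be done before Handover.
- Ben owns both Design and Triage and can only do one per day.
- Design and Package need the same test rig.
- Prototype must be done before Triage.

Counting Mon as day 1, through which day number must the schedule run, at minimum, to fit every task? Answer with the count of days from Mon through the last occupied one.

3 days

The precedence chain requires at least 3 distinct days.
With at most 3 per day and 7 tasks, at least 3 days are needed.
3 works (last occupied day: Wed): for example Prototype -> Mon, QA -> Mon, Triage -> Tue, Design -> Mon, Package -> Wed, Handover -> Tue, Sync -> Tue.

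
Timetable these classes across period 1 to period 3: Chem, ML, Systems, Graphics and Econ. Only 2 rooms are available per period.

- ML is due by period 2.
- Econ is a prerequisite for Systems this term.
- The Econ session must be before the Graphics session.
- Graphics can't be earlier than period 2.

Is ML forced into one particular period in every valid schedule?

ML can be period 1 (e.g. Econ -> period 1, Graphics -> period 2, ML -> period 1, Systems -> period 2, Chem -> period 3) or period 2 (e.g. Graphics in period 2; ML in period 2; Chem in period 1; Econ in period 1; Systems in period 3).

No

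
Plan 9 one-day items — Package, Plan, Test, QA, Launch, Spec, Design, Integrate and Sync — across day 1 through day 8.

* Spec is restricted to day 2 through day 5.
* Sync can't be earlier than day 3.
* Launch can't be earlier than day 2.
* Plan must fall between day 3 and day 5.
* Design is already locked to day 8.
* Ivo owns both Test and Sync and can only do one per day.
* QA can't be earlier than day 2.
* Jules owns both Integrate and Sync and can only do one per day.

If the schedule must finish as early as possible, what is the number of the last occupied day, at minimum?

Design can't be placed before day 8, so the schedule must run through at least day 8.
8 works (last occupied day: day 8): for example Launch in day 2; Test in day 1; Plan in day 3; QA in day 2; Spec in day 2; Sync in day 3; Package in day 1; Integrate in day 1; Design in day 8.

day 8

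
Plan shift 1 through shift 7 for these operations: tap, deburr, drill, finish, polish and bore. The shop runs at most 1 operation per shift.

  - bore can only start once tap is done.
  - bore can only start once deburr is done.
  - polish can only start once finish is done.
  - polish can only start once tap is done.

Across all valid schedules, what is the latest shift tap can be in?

shift 5

Downstream work caps tap at shift 6.
tap at shift 5 is achievable: bore=shift 7; drill=shift 3; deburr=shift 1; finish=shift 2; tap=shift 5; polish=shift 6.
Nothing later works — the capacity limit rule out every shift after shift 5.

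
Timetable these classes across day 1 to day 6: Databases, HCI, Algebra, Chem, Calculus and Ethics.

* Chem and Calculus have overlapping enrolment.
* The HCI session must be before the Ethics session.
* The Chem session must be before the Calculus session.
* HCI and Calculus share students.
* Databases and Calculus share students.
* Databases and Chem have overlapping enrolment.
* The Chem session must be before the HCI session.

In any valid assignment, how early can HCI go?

day 2

Precedence pushes HCI to at least day 2; downstream work caps HCI at day 5.
HCI at day 2 is achievable: Calculus=day 3; Algebra=day 1; Chem=day 1; Databases=day 2; HCI=day 2; Ethics=day 3.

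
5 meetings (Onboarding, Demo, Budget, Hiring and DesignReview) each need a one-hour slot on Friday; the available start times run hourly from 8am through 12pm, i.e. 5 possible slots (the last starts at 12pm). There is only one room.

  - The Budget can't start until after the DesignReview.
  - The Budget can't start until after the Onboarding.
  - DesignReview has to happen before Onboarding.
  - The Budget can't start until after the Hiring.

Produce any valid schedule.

Demo in 12pm; DesignReview in 8am; Onboarding in 9am; Budget in 11am; Hiring in 10am

Checking: DesignReview(8am) before Onboarding(9am); DesignReview(8am) before Budget(11am); Onboarding(9am) before Budget(11am); Hiring(10am) before Budget(11am); max 1 per slot (cap 1).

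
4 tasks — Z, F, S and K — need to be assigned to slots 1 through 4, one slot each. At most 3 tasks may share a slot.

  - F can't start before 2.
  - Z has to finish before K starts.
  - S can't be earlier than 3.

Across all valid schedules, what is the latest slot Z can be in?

Downstream work caps Z at 3.
Z at 3 is achievable: S -> 3, K -> 4, F -> 2, Z -> 3.

3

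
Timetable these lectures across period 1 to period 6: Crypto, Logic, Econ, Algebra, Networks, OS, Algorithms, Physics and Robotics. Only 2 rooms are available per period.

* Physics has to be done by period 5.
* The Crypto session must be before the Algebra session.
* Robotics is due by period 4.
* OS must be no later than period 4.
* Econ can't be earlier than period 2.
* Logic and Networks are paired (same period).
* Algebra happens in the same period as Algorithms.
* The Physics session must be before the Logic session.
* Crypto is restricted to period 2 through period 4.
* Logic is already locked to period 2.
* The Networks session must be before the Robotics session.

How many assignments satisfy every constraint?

Splitting on Crypto: it can be period 3 (24), period 4 (22). Listing each branch's schedules as (Logic, Econ, Algebra, Networks, OS, Algorithms, Physics, Robotics) by period number:
Crypto=period 3: (2,3,5,2,1,5,1,4) (2,3,5,2,4,5,1,4) (2,3,6,2,1,6,1,4) (2,3,6,2,4,6,1,4) (2,4,5,2,1,5,1,3) (2,4,5,2,1,5,1,4) (2,4,5,2,3,5,1,4) (2,4,5,2,4,5,1,3) (2,4,6,2,1,6,1,3) (2,4,6,2,1,6,1,4) (2,4,6,2,3,6,1,4) (2,4,6,2,4,6,1,3) (2,5,4,2,1,4,1,3) (2,5,6,2,1,6,1,3) (2,5,6,2,1,6,1,4) (2,5,6,2,3,6,1,4) (2,5,6,2,4,6,1,3) (2,5,6,2,4,6,1,4) (2,6,4,2,1,4,1,3) (2,6,5,2,1,5,1,3) (2,6,5,2,1,5,1,4) (2,6,5,2,3,5,1,4) (2,6,5,2,4,5,1,3) (2,6,5,2,4,5,1,4) — 24.
Crypto=period 4: (2,3,5,2,1,5,1,3) (2,3,5,2,1,5,1,4) (2,3,5,2,3,5,1,4) (2,3,5,2,4,5,1,3) (2,3,6,2,1,6,1,3) (2,3,6,2,1,6,1,4) (2,3,6,2,3,6,1,4) (2,3,6,2,4,6,1,3) (2,4,5,2,1,5,1,3) (2,4,5,2,3,5,1,3) (2,4,6,2,1,6,1,3) (2,4,6,2,3,6,1,3) (2,5,6,2,1,6,1,3) (2,5,6,2,1,6,1,4) (2,5,6,2,3,6,1,3) (2,5,6,2,3,6,1,4) (2,5,6,2,4,6,1,3) (2,6,5,2,1,5,1,3) (2,6,5,2,1,5,1,4) (2,6,5,2,3,5,1,3) (2,6,5,2,3,5,1,4) (2,6,5,2,4,5,1,3) — 22.
Summing: 24 + 22 = 46.

46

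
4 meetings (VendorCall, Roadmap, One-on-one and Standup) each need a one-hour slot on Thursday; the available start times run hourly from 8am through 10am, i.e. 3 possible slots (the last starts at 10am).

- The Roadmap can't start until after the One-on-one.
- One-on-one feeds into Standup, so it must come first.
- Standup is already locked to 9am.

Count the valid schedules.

Splitting on VendorCall: it can be 8am (2), 9am (2), 10am (2). Listing each branch's schedules as (Roadmap, One-on-one, Standup):
VendorCall=8am: (9am,8am,9am) (10am,8am,9am) — 2.
VendorCall=9am: (9am,8am,9am) (10am,8am,9am) — 2.
VendorCall=10am: (9am,8am,9am) (10am,8am,9am) — 2.
Summing: 2 + 2 + 2 = 6.

6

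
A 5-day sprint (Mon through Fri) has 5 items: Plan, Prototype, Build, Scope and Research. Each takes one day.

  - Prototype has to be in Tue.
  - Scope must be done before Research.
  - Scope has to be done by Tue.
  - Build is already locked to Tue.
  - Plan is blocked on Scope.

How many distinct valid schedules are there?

Splitting on Plan: it can be Tue (4), Wed (7), Thu (7), Fri (7). Listing each branch's schedules as (Prototype, Build, Scope, Research):
Plan=Tue: (Tue,Tue,Mon,Tue) (Tue,Tue,Mon,Wed) (Tue,Tue,Mon,Thu) (Tue,Tue,Mon,Fri) — 4.
Plan=Wed: (Tue,Tue,Mon,Tue) (Tue,Tue,Mon,Wed) (Tue,Tue,Mon,Thu) (Tue,Tue,Mon,Fri) (Tue,Tue,Tue,Wed) (Tue,Tue,Tue,Thu) (Tue,Tue,Tue,Fri) — 7.
Plan=Thu: (Tue,Tue,Mon,Tue) (Tue,Tue,Mon,Wed) (Tue,Tue,Mon,Thu) (Tue,Tue,Mon,Fri) (Tue,Tue,Tue,Wed) (Tue,Tue,Tue,Thu) (Tue,Tue,Tue,Fri) — 7.
Plan=Fri: (Tue,Tue,Mon,Tue) (Tue,Tue,Mon,Wed) (Tue,Tue,Mon,Thu) (Tue,Tue,Mon,Fri) (Tue,Tue,Tue,Wed) (Tue,Tue,Tue,Thu) (Tue,Tue,Tue,Fri) — 7.
Summing: 4 + 7 + 7 + 7 = 25.

25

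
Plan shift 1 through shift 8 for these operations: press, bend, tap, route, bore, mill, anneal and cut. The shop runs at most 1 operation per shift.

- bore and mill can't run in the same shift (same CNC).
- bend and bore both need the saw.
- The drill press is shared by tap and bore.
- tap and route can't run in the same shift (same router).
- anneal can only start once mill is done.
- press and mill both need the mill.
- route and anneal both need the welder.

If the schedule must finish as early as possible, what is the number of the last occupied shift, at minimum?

The precedence chain requires at least 2 distinct shifts.
With at most 1 per shift and 8 operations, at least 8 shifts are needed.
8 works (last occupied shift: shift 8): for example press=shift 3; cut=shift 8; route=shift 6; anneal=shift 2; mill=shift 1; tap=shift 5; bore=shift 7; bend=shift 4.

shift 8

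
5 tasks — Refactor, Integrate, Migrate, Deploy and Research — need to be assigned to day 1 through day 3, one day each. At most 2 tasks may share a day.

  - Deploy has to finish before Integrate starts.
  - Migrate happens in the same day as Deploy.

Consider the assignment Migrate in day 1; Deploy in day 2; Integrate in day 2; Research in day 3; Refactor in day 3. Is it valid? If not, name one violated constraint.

No — it violates: Migrate happens in the same day as Deploy

Migrate happens in the same day as Deploy — violated.
At most 2 tasks may share a day — holds.
Deploy has to finish before Integrate starts — violated.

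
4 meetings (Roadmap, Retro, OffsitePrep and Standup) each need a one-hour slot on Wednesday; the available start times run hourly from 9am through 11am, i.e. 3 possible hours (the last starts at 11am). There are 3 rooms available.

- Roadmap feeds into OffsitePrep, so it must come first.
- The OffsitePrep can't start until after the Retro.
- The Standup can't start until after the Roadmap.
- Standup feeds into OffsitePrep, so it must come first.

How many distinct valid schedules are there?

Enumerating: Standup=10am, Retro=9am, OffsitePrep=11am, Roadmap=9am | Retro -> 10am, Standup -> 10am, OffsitePrep -> 11am, Roadmap -> 9am.

2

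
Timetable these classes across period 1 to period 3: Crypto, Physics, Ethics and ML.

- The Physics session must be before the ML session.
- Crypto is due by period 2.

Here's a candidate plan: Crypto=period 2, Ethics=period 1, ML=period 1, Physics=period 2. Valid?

The Physics session must be before the ML session — violated.
Crypto is due by period 2 — holds.

No. The Physics session must be before the ML session is not satisfied.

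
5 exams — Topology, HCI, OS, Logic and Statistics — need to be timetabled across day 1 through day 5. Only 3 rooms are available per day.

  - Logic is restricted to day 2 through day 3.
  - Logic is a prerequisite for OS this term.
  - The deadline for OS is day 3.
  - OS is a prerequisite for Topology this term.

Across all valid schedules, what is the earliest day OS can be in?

day 3

Precedence pushes OS to at least day 3; OS's own window allows nothing later than day 3.
OS at day 3 is achievable: Logic in day 2; Topology in day 4; OS in day 3; Statistics in day 1; HCI in day 1.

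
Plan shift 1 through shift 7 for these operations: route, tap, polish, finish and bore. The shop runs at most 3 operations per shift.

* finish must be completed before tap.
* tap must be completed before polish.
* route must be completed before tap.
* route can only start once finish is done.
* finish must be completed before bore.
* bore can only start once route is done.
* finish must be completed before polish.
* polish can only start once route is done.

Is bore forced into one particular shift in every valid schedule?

No

bore can be shift 3 (e.g. tap -> shift 3; polish -> shift 4; bore -> shift 3; route -> shift 2; finish -> shift 1) or shift 4 (e.g. bore -> shift 4, tap -> shift 3, polish -> shift 4, route -> shift 2, finish -> shift 1).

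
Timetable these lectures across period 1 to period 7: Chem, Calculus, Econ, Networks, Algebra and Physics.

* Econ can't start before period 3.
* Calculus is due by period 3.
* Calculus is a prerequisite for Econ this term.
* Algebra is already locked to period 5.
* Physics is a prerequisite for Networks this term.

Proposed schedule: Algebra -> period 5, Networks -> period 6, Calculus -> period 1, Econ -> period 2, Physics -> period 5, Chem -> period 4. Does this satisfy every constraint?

Invalid. Econ can't start before period 3.

Calculus is due by period 3 — holds.
Econ can't start before period 3 — violated.
Physics is a prerequisite for Networks this term — holds.
Algebra is already locked to period 5 — holds.
Calculus is a prerequisite for Econ this term — holds.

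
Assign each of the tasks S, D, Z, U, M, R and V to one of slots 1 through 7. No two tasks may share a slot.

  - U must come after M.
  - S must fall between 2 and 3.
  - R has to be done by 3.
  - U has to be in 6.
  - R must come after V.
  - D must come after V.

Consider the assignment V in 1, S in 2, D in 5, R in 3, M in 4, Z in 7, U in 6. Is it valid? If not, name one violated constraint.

Yes

S must fall between 2 and 3 — holds.
R has to be done by 3 — holds.
D must come after V — holds.
R must come after V — holds.
U must come after M — holds.
No two tasks may share a slot — holds.
U has to be in 6 — holds.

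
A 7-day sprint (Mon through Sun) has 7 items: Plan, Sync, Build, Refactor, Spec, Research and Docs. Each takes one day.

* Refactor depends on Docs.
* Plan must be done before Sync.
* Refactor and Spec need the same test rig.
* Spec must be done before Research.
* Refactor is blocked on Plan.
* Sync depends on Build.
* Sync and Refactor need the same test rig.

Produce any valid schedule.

Docs in Mon, Refactor in Wed, Research in Tue, Build in Mon, Spec in Mon, Sync in Tue, Plan in Mon

Checking: Spec(Mon) before Research(Tue); Docs(Mon) before Refactor(Wed); Build(Mon) before Sync(Tue); Plan(Mon) before Refactor(Wed); Plan(Mon) before Sync(Tue); Sync(Tue) != Refactor(Wed); Refactor(Wed) != Spec(Mon).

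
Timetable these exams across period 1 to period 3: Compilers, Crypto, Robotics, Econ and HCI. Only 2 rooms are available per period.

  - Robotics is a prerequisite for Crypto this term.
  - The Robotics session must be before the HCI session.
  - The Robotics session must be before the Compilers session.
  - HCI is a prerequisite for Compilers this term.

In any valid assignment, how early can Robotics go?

period 1

Downstream work caps Robotics at period 1.
Robotics at period 1 is achievable: Econ -> period 1, Robotics -> period 1, Crypto -> period 2, HCI -> period 2, Compilers -> period 3.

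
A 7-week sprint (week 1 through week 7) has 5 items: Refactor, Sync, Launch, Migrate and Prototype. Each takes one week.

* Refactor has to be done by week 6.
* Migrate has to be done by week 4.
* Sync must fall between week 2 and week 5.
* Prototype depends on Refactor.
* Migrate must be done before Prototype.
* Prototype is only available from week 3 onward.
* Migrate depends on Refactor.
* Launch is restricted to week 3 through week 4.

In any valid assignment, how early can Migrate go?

Precedence pushes Migrate to at least week 2; Migrate's own window allows nothing later than week 4.
Migrate at week 2 is achievable: Sync=week 2, Refactor=week 1, Launch=week 3, Prototype=week 3, Migrate=week 2.

week 2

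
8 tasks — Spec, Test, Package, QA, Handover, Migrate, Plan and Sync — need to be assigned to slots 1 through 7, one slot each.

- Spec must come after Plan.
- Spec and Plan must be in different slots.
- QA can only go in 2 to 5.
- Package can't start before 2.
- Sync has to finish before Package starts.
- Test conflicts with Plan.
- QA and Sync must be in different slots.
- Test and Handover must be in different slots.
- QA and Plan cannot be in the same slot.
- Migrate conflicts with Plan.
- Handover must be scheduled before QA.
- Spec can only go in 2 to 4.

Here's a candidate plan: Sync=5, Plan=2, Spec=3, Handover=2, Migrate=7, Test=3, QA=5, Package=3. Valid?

Invalid. QA and Sync must be in different slots.

QA can only go in 2 to 5 — holds.
Sync has to finish before Package starts — violated.
Package can't start before 2 — holds.
Migrate conflicts with Plan — holds.
Spec must come after Plan — holds.
Handover must be scheduled before QA — holds.
Spec and Plan must be in different slots — holds.
QA and Sync must be in different slots — violated.
Test conflicts with Plan — holds.
QA and Plan cannot be in the same slot — holds.
Test and Handover must be in different slots — holds.
Spec can only go in 2 to 4 — holds.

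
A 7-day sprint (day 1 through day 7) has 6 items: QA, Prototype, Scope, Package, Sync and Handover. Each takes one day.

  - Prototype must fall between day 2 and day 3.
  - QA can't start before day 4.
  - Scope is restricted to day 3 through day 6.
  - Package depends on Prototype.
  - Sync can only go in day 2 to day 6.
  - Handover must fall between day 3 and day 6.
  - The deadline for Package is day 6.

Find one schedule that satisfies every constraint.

Scope in day 3, QA in day 4, Sync in day 2, Handover in day 3, Prototype in day 2, Package in day 3

Checking: Prototype(day 2) before Package(day 3); Scope=day 3 in [day 3,day 6]; Prototype=day 2 in [day 2,day 3]; Package=day 3 in [day 1,day 6]; Sync=day 2 in [day 2,day 6]; Handover=day 3 in [day 3,day 6]; QA=day 4 in [day 4,day 7].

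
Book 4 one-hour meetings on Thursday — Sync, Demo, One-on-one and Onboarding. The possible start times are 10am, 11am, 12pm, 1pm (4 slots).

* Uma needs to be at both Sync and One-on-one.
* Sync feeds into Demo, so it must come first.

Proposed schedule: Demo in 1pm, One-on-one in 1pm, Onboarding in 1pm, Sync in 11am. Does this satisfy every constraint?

Uma needs to be at both Sync and One-on-one — holds.
Sync feeds into Demo, so it must come first — holds.

Yes, all constraints hold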